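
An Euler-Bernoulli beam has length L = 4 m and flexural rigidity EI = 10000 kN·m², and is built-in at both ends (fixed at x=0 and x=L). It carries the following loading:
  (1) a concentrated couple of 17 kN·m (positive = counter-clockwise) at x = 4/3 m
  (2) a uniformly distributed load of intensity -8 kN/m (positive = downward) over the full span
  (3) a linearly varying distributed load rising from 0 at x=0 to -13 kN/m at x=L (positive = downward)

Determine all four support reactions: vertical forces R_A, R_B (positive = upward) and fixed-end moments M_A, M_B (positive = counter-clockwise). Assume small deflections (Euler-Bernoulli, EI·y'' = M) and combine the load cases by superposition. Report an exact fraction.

R_A = -272/15 kN, M_A = -88/5 kN·m, R_B = -598/15 kN, M_B = 401/15 kN·m

Load 1 — applied couple M₀=17 kN·m at a=4/3 m (b=L-a=8/3):
  R_A = 6M₀ab/L³ = 6·17·(4/3)·(8/3)/4³ = 17/3 kN
  M_A = M₀b(2a-b)/L² = 17·(8/3)·(2·(4/3)-(8/3))/4² = 0 kN·m
  R_B = -6M₀ab/L³ = -6·17·(4/3)·(8/3)/4³ = -17/3 kN
  M_B = M₀a(2b-a)/L² = 17·(4/3)·(2·(8/3)-(4/3))/4² = 17/3 kN·m
Load 2 — uniform load w=-8 kN/m over full span:
  R_A = wL/2 = (-8)·4/2 = -16 kN
  M_A = wL²/12 = (-8)·4²/12 = -32/3 kN·m
  R_B = wL/2 = (-8)·4/2 = -16 kN
  M_B = -wL²/12 = -(-8)·4²/12 = 32/3 kN·m
Load 3 — triangular load w₀=-13 kN/m (0→w₀ over full span):
  R_A = 3w₀L/20 = 3·(-13)·4/20 = -39/5 kN
  M_A = w₀L²/30 = (-13)·4²/30 = -104/15 kN·m
  R_B = 7w₀L/20 = 7·(-13)·4/20 = -91/5 kN
  M_B = -w₀L²/20 = -(-13)·4²/20 = 52/5 kN·m
Superposition: R_A = -272/15 kN, M_A = -88/5 kN·m, R_B = -598/15 kN, M_B = 401/15 kN·m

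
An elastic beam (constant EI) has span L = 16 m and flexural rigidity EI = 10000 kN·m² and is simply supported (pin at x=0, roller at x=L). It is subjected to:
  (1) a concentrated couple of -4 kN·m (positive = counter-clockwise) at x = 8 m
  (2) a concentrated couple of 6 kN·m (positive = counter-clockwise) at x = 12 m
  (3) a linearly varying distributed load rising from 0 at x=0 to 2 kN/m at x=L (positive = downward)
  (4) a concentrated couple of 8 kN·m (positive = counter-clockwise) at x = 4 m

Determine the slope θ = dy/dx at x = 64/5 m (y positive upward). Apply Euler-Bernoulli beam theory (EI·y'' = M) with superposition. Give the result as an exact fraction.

θ(64/5) = 772543/56250000 rad

Load 1 — applied couple M₀=-4 kN·m at a=8 m (b=L-a=8):
  θ_1 = (M₀x²/(2L)-M₀(x-a)+C₁)/EI  [x>a] with C₁=M₀(3b²-L²)/(6L)=8/3 = ((-4)·(64/5)²/(2·16)-(-4)·((64/5)-8)+(8/3))/10000 = 13/93750 rad
Load 2 — applied couple M₀=6 kN·m at a=12 m (b=L-a=4):
  θ_2 = (M₀x²/(2L)-M₀(x-a)+C₁)/EI  [x>a] with C₁=M₀(3b²-L²)/(6L)=-13 = (6·(64/5)²/(2·16)-6·((64/5)-12)+(-13))/10000 = 323/250000 rad
Load 3 — triangular load w₀=2 kN/m (0→w₀ over full span):
  θ_3 = -w₀(7L⁴-30L²x²+15x⁴)/(360LEI) = -2·(7·16⁴-30·16²·(64/5)²+15·(64/5)⁴)/(360·16·10000) = 48448/3515625 rad
Load 4 — applied couple M₀=8 kN·m at a=4 m (b=L-a=12):
  θ_4 = (M₀x²/(2L)-M₀(x-a)+C₁)/EI  [x>a] with C₁=M₀(3b²-L²)/(6L)=44/3 = (8·(64/5)²/(2·16)-8·((64/5)-4)+(44/3))/10000 = -277/187500 rad
Superposition: θ = Σ θ_i = 772543/56250000 rad ≈ 0.013734 rad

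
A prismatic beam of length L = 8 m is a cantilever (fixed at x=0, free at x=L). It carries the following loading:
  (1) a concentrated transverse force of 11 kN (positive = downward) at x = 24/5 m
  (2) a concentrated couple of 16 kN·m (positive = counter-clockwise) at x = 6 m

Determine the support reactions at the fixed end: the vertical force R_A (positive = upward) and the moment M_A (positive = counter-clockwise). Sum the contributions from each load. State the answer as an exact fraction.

Load 1 — point force P=11 kN at a=24/5 m (b=L-a=16/5):
  R_A = P = 11 kN
  M_A = Pa = 11·(24/5) = 264/5 kN·m
Load 2 — applied couple M₀=16 kN·m at a=6 m (b=L-a=2):
  R_A = 0 kN
  M_A = -M₀ = -16 kN·m
Superposition: R_A = 11 kN, M_A = 184/5 kN·m

R_A = 11 kN, M_A = 184/5 kN·m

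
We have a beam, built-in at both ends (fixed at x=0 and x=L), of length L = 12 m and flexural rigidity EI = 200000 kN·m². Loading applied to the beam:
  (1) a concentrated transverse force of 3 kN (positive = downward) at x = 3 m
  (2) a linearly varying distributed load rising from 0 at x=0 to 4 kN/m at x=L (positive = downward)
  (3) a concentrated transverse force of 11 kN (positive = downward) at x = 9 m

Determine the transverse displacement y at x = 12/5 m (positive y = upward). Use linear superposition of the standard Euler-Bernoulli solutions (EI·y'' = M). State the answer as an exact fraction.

Load 1 — point force P=3 kN at a=3 m (b=L-a=9):
  y_1 = -Pb²x²(3aL-(3a+b)x)/(6L³EI)  [x≤a] = -3·9²·(12/5)²·(3·3·12-(3·3+9)·(12/5))/(6·12³·200000) = -2187/50000000 m
Load 2 — triangular load w₀=4 kN/m (0→w₀ over full span):
  y_2 = -w₀x²(L-x)²(x+2L)/(120LEI) = -4·(12/5)²·(12-(12/5))²·((12/5)+2·12)/(120·12·200000) = -9504/48828125 m
Load 3 — point force P=11 kN at a=9 m (b=L-a=3):
  y_3 = -Pb²x²(3aL-(3a+b)x)/(6L³EI)  [x≤a] = -11·3²·(12/5)²·(3·9·12-(3·9+3)·(12/5))/(6·12³·200000) = -693/10000000 m
Superposition: y = Σ y_i = -480753/1562500000 m ≈ -0.000308 m

y(12/5) = -480753/1562500000 m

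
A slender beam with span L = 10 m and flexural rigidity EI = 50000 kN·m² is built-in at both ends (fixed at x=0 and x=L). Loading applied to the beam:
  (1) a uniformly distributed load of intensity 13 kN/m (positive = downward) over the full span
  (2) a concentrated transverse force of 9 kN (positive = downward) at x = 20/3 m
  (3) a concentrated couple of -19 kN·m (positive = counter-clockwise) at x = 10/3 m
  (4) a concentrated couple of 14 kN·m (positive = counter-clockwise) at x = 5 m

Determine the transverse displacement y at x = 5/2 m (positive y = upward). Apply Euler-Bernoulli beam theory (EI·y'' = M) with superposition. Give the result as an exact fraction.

Load 1 — uniform load w=13 kN/m over full span:
  y_1 = -wx²(L-x)²/(24EI) = -13·(5/2)²·(10-(5/2))²/(24·50000) = -39/10240 m
Load 2 — point force P=9 kN at a=20/3 m (b=L-a=10/3):
  y_2 = -Pb²x²(3aL-(3a+b)x)/(6L³EI)  [x≤a] = -9·(10/3)²·(5/2)²·(3·(20/3)·10-(3·(20/3)+(10/3))·(5/2))/(6·10³·50000) = -17/57600 m
Load 3 — applied couple M₀=-19 kN·m at a=10/3 m (b=L-a=20/3):
  y_3 = (R_Ax³/6 - M_Ax²/2)/EI  [x≤a] with R_A=-38/15, M_A=0 = ((-38/15)·(5/2)³/6 - 0·(5/2)²/2)/50000 = -19/144000 m
Load 4 — applied couple M₀=14 kN·m at a=5 m (b=L-a=5):
  y_4 = (R_Ax³/6 - M_Ax²/2)/EI  [x≤a] with R_A=21/10, M_A=7/2 = ((21/10)·(5/2)³/6 - (7/2)·(5/2)²/2)/50000 = -7/64000 m
Superposition: y = Σ y_i = -3337/768000 m ≈ -0.004345 m

y(5/2) = -3337/768000 m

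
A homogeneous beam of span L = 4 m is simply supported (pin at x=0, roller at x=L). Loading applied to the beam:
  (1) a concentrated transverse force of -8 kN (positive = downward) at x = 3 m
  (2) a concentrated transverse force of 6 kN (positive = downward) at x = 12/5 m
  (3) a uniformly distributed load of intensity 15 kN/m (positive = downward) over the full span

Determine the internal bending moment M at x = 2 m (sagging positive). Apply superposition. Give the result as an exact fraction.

Load 1 — point force P=-8 kN at a=3 m (b=L-a=1):
  M_1 = Pbx/L  [x≤a] = (-8)·1·2/4 = -4 kN·m
Load 2 — point force P=6 kN at a=12/5 m (b=L-a=8/5):
  M_2 = Pbx/L  [x≤a] = 6·(8/5)·2/4 = 24/5 kN·m
Load 3 — uniform load w=15 kN/m over full span:
  M_3 = wx(L-x)/2 = 15·2·(4-2)/2 = 30 kN·m
Superposition: M = Σ M_i = 154/5 kN·m ≈ 30.800000 kN·m

M(2) = 154/5 kN·m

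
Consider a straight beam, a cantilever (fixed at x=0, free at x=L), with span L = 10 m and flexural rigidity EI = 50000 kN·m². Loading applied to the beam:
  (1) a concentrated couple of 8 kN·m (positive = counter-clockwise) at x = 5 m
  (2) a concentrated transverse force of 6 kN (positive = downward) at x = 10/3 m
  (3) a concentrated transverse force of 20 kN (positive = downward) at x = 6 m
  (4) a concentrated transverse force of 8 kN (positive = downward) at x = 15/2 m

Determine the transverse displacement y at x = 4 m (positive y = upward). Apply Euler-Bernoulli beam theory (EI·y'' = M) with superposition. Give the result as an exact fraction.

Load 1 — applied couple M₀=8 kN·m at a=5 m (b=L-a=5):
  y_1 = M₀x²/(2EI)  [x≤a] = 8·4²/(2·50000) = 4/3125 m
Load 2 — point force P=6 kN at a=10/3 m (b=L-a=20/3):
  y_2 = -Pa²(3x-a)/(6EI)  [x>a] = -6·(10/3)²·(3·4-(10/3))/(6·50000) = -13/6750 m
Load 3 — point force P=20 kN at a=6 m (b=L-a=4):
  y_3 = -Px²(3a-x)/(6EI)  [x≤a] = -20·4²·(3·6-4)/(6·50000) = -28/1875 m
Load 4 — point force P=8 kN at a=15/2 m (b=L-a=5/2):
  y_4 = -Px²(3a-x)/(6EI)  [x≤a] = -8·4²·(3·(15/2)-4)/(6·50000) = -74/9375 m
Superposition: y = Σ y_i = -3961/168750 m ≈ -0.023473 m

y(4) = -3961/168750 m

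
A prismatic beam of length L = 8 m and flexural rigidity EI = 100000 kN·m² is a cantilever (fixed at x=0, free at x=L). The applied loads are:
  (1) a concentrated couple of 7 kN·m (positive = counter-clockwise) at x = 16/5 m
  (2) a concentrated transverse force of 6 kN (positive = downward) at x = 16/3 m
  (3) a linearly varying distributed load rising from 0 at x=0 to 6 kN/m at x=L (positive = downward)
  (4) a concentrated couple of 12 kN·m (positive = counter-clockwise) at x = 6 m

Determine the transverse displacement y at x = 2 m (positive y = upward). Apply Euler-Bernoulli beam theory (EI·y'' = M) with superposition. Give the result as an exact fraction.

y(2) = -1211/500000 m

Load 1 — applied couple M₀=7 kN·m at a=16/5 m (b=L-a=24/5):
  y_1 = M₀x²/(2EI)  [x≤a] = 7·2²/(2·100000) = 7/50000 m
Load 2 — point force P=6 kN at a=16/3 m (b=L-a=8/3):
  y_2 = -Px²(3a-x)/(6EI)  [x≤a] = -6·2²·(3·(16/3)-2)/(6·100000) = -7/12500 m
Load 3 — triangular load w₀=6 kN/m (0→w₀ over full span):
  y_3 = (w₀Lx³/12-w₀L²x²/6-w₀x⁵/(120L))/EI = (6·8·2³/12-6·8²·2²/6-6·2⁵/(120·8))/100000 = -1121/500000 m
Load 4 — applied couple M₀=12 kN·m at a=6 m (b=L-a=2):
  y_4 = M₀x²/(2EI)  [x≤a] = 12·2²/(2·100000) = 3/12500 m
Superposition: y = Σ y_i = -1211/500000 m ≈ -0.002422 m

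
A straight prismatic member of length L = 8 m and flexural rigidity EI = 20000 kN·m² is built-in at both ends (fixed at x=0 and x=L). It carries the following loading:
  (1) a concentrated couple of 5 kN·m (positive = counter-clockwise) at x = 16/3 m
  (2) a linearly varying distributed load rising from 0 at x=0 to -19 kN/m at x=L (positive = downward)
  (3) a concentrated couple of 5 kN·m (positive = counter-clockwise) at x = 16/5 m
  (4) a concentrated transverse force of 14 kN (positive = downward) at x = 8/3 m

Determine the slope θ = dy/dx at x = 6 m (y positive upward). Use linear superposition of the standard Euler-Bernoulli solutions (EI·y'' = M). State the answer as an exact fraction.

Load 1 — applied couple M₀=5 kN·m at a=16/3 m (b=L-a=8/3):
  θ_1 = (R_Ax²/2 - M_Ax - M₀(x-a))/EI  [x>a] with R_A=5/6, M_A=5/3 = ((5/6)·6²/2 - (5/3)·6 - 5·(6-(16/3)))/20000 = 1/12000 rad
Load 2 — triangular load w₀=-19 kN/m (0→w₀ over full span):
  θ_2 = -w₀(2x(L-x)(L-2x)(x+2L)+x²(L-x)²)/(120LEI) = -(-19)·(2·6·(8-6)·(8-2·6)·(6+2·8)+6²·(8-6)²)/(120·8·20000) = -779/400000 rad
Load 3 — applied couple M₀=5 kN·m at a=16/5 m (b=L-a=24/5):
  θ_3 = (R_Ax²/2 - M_Ax - M₀(x-a))/EI  [x>a] with R_A=9/10, M_A=3/5 = ((9/10)·6²/2 - (3/5)·6 - 5·(6-(16/5)))/20000 = -7/100000 rad
Load 4 — point force P=14 kN at a=8/3 m (b=L-a=16/3):
  θ_4 = Pa²(L-x)(2bL-(3b+a)(L-x))/(2L³EI)  [x>a] = 14·(8/3)²·(8-6)·(2·(16/3)·8-(3·(16/3)+(8/3))·(8-6))/(2·8³·20000) = 7/15000 rad
Superposition: θ = Σ θ_i = -587/400000 rad ≈ -0.001468 rad

θ(6) = -587/400000 rad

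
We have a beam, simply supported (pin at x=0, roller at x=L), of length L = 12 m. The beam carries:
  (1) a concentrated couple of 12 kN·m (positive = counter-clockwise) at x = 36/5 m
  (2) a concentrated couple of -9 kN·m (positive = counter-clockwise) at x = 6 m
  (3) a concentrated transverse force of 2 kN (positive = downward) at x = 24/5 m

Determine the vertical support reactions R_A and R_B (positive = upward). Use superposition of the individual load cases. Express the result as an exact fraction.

Load 1 — applied couple M₀=12 kN·m at a=36/5 m (b=L-a=24/5):
  R_A = M₀/L = 12/12 = 1 kN
  R_B = -M₀/L = -12/12 = -1 kN
Load 2 — applied couple M₀=-9 kN·m at a=6 m (b=L-a=6):
  R_A = M₀/L = (-9)/12 = -3/4 kN
  R_B = -M₀/L = -(-9)/12 = 3/4 kN
Load 3 — point force P=2 kN at a=24/5 m (b=L-a=36/5):
  R_A = Pb/L = 2·(36/5)/12 = 6/5 kN
  R_B = Pa/L = 2·(24/5)/12 = 4/5 kN
Superposition: R_A = 29/20 kN, R_B = 11/20 kN

R_A = 29/20 kN, R_B = 11/20 kN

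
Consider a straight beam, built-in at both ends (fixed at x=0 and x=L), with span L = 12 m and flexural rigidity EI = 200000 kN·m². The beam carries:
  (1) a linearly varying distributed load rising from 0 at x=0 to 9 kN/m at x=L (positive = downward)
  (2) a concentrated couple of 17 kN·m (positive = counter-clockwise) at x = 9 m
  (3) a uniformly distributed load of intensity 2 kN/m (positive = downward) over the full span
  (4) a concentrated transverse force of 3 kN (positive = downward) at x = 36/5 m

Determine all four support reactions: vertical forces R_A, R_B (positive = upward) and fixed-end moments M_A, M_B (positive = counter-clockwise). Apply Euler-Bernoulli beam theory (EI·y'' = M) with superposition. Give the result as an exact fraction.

R_A = 123399/4000 kN, M_A = 151937/2000 kN·m, R_B = 200601/4000 kN, M_B = -194343/2000 kN·m

Load 1 — triangular load w₀=9 kN/m (0→w₀ over full span):
  R_A = 3w₀L/20 = 3·9·12/20 = 81/5 kN
  M_A = w₀L²/30 = 9·12²/30 = 216/5 kN·m
  R_B = 7w₀L/20 = 7·9·12/20 = 189/5 kN
  M_B = -w₀L²/20 = -9·12²/20 = -324/5 kN·m
Load 2 — applied couple M₀=17 kN·m at a=9 m (b=L-a=3):
  R_A = 6M₀ab/L³ = 6·17·9·3/12³ = 51/32 kN
  M_A = M₀b(2a-b)/L² = 17·3·(2·9-3)/12² = 85/16 kN·m
  R_B = -6M₀ab/L³ = -6·17·9·3/12³ = -51/32 kN
  M_B = M₀a(2b-a)/L² = 17·9·(2·3-9)/12² = -51/16 kN·m
Load 3 — uniform load w=2 kN/m over full span:
  R_A = wL/2 = 2·12/2 = 12 kN
  M_A = wL²/12 = 2·12²/12 = 24 kN·m
  R_B = wL/2 = 2·12/2 = 12 kN
  M_B = -wL²/12 = -2·12²/12 = -24 kN·m
Load 4 — point force P=3 kN at a=36/5 m (b=L-a=24/5):
  R_A = Pb²(3a+b)/L³ = 3·(24/5)²·(3·(36/5)+(24/5))/12³ = 132/125 kN
  M_A = Pab²/L² = 3·(36/5)·(24/5)²/12² = 432/125 kN·m
  R_B = Pa²(a+3b)/L³ = 3·(36/5)²·((36/5)+3·(24/5))/12³ = 243/125 kN
  M_B = -Pa²b/L² = -3·(36/5)²·(24/5)/12² = -648/125 kN·m
Superposition: R_A = 123399/4000 kN, M_A = 151937/2000 kN·m, R_B = 200601/4000 kN, M_B = -194343/2000 kN·m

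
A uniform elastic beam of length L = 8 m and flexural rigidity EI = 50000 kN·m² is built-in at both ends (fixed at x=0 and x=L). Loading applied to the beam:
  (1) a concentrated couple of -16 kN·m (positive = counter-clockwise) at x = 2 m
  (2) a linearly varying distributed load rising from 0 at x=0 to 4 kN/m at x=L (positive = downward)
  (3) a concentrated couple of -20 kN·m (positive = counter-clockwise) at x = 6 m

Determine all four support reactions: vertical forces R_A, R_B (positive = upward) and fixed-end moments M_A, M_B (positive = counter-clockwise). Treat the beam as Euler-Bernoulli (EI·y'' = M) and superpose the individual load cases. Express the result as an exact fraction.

Load 1 — applied couple M₀=-16 kN·m at a=2 m (b=L-a=6):
  R_A = 6M₀ab/L³ = 6·(-16)·2·6/8³ = -9/4 kN
  M_A = M₀b(2a-b)/L² = (-16)·6·(2·2-6)/8² = 3 kN·m
  R_B = -6M₀ab/L³ = -6·(-16)·2·6/8³ = 9/4 kN
  M_B = M₀a(2b-a)/L² = (-16)·2·(2·6-2)/8² = -5 kN·m
Load 2 — triangular load w₀=4 kN/m (0→w₀ over full span):
  R_A = 3w₀L/20 = 3·4·8/20 = 24/5 kN
  M_A = w₀L²/30 = 4·8²/30 = 128/15 kN·m
  R_B = 7w₀L/20 = 7·4·8/20 = 56/5 kN
  M_B = -w₀L²/20 = -4·8²/20 = -64/5 kN·m
Load 3 — applied couple M₀=-20 kN·m at a=6 m (b=L-a=2):
  R_A = 6M₀ab/L³ = 6·(-20)·6·2/8³ = -45/16 kN
  M_A = M₀b(2a-b)/L² = (-20)·2·(2·6-2)/8² = -25/4 kN·m
  R_B = -6M₀ab/L³ = -6·(-20)·6·2/8³ = 45/16 kN
  M_B = M₀a(2b-a)/L² = (-20)·6·(2·2-6)/8² = 15/4 kN·m
Superposition: R_A = -21/80 kN, M_A = 317/60 kN·m, R_B = 1301/80 kN, M_B = -281/20 kN·m

R_A = -21/80 kN, M_A = 317/60 kN·m, R_B = 1301/80 kN, M_B = -281/20 kN·m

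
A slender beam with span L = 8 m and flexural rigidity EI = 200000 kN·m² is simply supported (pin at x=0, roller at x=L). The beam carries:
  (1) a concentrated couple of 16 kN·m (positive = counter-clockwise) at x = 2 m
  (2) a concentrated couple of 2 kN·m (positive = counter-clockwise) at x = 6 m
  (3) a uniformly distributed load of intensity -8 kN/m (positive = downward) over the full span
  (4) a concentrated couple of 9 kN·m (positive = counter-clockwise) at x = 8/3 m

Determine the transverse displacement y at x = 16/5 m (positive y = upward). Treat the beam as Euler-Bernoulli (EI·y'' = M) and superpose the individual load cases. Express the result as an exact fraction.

Load 1 — applied couple M₀=16 kN·m at a=2 m (b=L-a=6):
  y_1 = (M₀x³/(6L)-M₀(x-a)²/2+C₁x)/EI  [x>a] with C₁=M₀(3b²-L²)/(6L)=44/3 = (16·(16/5)³/(6·8)-16·((16/5)-2)²/2+(44/3)·(16/5))/200000 = 181/781250 m
Load 2 — applied couple M₀=2 kN·m at a=6 m (b=L-a=2):
  y_2 = (M₀x³/(6L)+C₁x)/EI  [x≤a] with C₁=M₀(3b²-L²)/(6L)=-13/6 = (2·(16/5)³/(6·8)+(-13/6)·(16/5))/200000 = -87/3125000 m
Load 3 — uniform load w=-8 kN/m over full span:
  y_3 = -wx(L³-2Lx²+x³)/(24EI) = -(-8)·(16/5)·(8³-2·8·(16/5)²+(16/5)³)/(24·200000) = 3968/1953125 m
Load 4 — applied couple M₀=9 kN·m at a=8/3 m (b=L-a=16/3):
  y_4 = (M₀x³/(6L)-M₀(x-a)²/2+C₁x)/EI  [x>a] with C₁=M₀(3b²-L²)/(6L)=4 = (9·(16/5)³/(6·8)-9·((16/5)-(8/3))²/2+4·(16/5))/200000 = 69/781250 m
Superposition: y = Σ y_i = 36309/15625000 m ≈ 0.002324 m

y(16/5) = 36309/15625000 m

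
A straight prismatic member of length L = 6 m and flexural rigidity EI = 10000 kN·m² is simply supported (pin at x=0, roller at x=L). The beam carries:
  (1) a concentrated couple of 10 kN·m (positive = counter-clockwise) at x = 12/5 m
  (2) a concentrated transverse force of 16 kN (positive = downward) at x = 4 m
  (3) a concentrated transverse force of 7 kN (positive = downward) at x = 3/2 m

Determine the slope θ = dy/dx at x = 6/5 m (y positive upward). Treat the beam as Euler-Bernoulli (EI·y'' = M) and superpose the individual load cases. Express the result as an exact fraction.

θ(6/5) = -234761/72000000 rad

Load 1 — applied couple M₀=10 kN·m at a=12/5 m (b=L-a=18/5):
  θ_1 = (M₀x²/(2L)+C₁)/EI  [x≤a] with C₁=M₀(3b²-L²)/(6L)=4/5 = (10·(6/5)²/(2·6)+(4/5))/10000 = 1/5000 rad
Load 2 — point force P=16 kN at a=4 m (b=L-a=2):
  θ_2 = -Pb(L²-b²-3x²)/(6LEI)  [x≤a] = -16·2·(6²-2²-3·(6/5)²)/(6·6·10000) = -346/140625 rad
Load 3 — point force P=7 kN at a=3/2 m (b=L-a=9/2):
  θ_3 = -Pb(L²-b²-3x²)/(6LEI)  [x≤a] = -7·(9/2)·(6²-(9/2)²-3·(6/5)²)/(6·6·10000) = -8001/8000000 rad
Superposition: θ = Σ θ_i = -234761/72000000 rad ≈ -0.003261 rad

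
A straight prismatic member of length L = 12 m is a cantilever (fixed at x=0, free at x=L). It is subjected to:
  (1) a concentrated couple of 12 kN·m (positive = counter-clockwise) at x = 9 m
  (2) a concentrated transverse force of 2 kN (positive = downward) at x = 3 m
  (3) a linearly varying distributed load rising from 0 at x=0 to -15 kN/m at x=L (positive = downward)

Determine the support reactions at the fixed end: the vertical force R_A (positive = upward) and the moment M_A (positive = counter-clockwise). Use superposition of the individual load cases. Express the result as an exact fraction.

Load 1 — applied couple M₀=12 kN·m at a=9 m (b=L-a=3):
  R_A = 0 kN
  M_A = -M₀ = -12 kN·m
Load 2 — point force P=2 kN at a=3 m (b=L-a=9):
  R_A = P = 2 kN
  M_A = Pa = 2·3 = 6 kN·m
Load 3 — triangular load w₀=-15 kN/m (0→w₀ over full span):
  R_A = w₀L/2 = (-15)·12/2 = -90 kN
  M_A = w₀L²/3 = (-15)·12²/3 = -720 kN·m
Superposition: R_A = -88 kN, M_A = -726 kN·m

R_A = -88 kN, M_A = -726 kN·m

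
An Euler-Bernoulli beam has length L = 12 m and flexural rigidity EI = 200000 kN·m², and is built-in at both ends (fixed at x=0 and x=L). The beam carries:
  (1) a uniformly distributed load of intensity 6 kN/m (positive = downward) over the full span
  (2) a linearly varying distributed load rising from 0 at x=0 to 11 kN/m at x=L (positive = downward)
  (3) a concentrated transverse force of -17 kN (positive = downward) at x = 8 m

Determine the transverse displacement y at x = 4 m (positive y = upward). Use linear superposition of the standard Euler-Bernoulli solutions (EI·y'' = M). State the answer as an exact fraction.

y(4) = -5077/2531250 m

Load 1 — uniform load w=6 kN/m over full span:
  y_1 = -wx²(L-x)²/(24EI) = -6·4²·(12-4)²/(24·200000) = -4/3125 m
Load 2 — triangular load w₀=11 kN/m (0→w₀ over full span):
  y_2 = -w₀x²(L-x)²(x+2L)/(120LEI) = -11·4²·(12-4)²·(4+2·12)/(120·12·200000) = -154/140625 m
Load 3 — point force P=-17 kN at a=8 m (b=L-a=4):
  y_3 = -Pb²x²(3aL-(3a+b)x)/(6L³EI)  [x≤a] = -(-17)·4²·4²·(3·8·12-(3·8+4)·4)/(6·12³·200000) = 187/506250 m
Superposition: y = Σ y_i = -5077/2531250 m ≈ -0.002006 m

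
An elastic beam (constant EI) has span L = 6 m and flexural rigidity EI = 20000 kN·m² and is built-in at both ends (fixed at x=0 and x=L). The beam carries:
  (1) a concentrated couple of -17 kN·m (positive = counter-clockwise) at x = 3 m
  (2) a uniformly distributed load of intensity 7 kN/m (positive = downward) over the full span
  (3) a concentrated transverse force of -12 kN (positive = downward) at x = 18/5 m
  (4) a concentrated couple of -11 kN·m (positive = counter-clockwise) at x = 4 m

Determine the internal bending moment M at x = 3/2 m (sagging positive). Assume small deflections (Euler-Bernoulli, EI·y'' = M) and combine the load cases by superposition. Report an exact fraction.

M(3/2) = 269/250 kN·m

Load 1 — applied couple M₀=-17 kN·m at a=3 m (b=L-a=3):
  M_1 = R_Ax - M_A  [x≤a] with R_A=-17/4, M_A=-17/4 = (-17/4)·(3/2) - (-17/4) = -17/8 kN·m
Load 2 — uniform load w=7 kN/m over full span:
  M_2 = wLx/2 - wL²/12 - wx²/2 = 7·6·(3/2)/2 - 7·6²/12 - 7·(3/2)²/2 = 21/8 kN·m
Load 3 — point force P=-12 kN at a=18/5 m (b=L-a=12/5):
  M_3 = Pb²(3a+b)x/L³ - Pab²/L²  [x≤a] = (-12)·(12/5)²·(3·(18/5)+(12/5))·(3/2)/6³ - (-12)·(18/5)·(12/5)²/6² = 72/125 kN·m
Load 4 — applied couple M₀=-11 kN·m at a=4 m (b=L-a=2):
  M_4 = R_Ax - M_A  [x≤a] with R_A=-22/9, M_A=-11/3 = (-22/9)·(3/2) - (-11/3) = 0 kN·m
Superposition: M = Σ M_i = 269/250 kN·m ≈ 1.076000 kN·m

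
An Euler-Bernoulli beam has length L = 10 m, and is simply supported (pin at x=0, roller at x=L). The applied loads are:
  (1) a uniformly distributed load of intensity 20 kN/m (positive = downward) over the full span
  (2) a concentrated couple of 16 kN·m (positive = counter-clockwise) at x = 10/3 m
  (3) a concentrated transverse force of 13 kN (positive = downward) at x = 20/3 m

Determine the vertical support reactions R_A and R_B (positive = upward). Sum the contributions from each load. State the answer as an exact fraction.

R_A = 1589/15 kN, R_B = 1606/15 kN

Load 1 — uniform load w=20 kN/m over full span:
  R_A = wL/2 = 20·10/2 = 100 kN
  R_B = wL/2 = 20·10/2 = 100 kN
Load 2 — applied couple M₀=16 kN·m at a=10/3 m (b=L-a=20/3):
  R_A = M₀/L = 16/10 = 8/5 kN
  R_B = -M₀/L = -16/10 = -8/5 kN
Load 3 — point force P=13 kN at a=20/3 m (b=L-a=10/3):
  R_A = Pb/L = 13·(10/3)/10 = 13/3 kN
  R_B = Pa/L = 13·(20/3)/10 = 26/3 kN
Superposition: R_A = 1589/15 kN, R_B = 1606/15 kN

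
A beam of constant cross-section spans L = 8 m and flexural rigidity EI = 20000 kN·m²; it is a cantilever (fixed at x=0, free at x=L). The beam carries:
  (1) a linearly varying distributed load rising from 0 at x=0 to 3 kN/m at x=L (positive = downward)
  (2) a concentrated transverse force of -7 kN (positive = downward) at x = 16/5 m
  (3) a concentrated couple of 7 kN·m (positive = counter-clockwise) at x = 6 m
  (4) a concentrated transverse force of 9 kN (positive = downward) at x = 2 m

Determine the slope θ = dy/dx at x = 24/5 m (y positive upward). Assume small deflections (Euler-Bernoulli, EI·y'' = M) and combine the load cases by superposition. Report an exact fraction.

θ(24/5) = -39317/6250000 rad

Load 1 — triangular load w₀=3 kN/m (0→w₀ over full span):
  θ_1 = (w₀Lx²/4-w₀L²x/3-w₀x⁴/(24L))/EI = (3·8·(24/5)²/4-3·8²·(24/5)/3-3·(24/5)⁴/(24·8))/20000 = -3462/390625 rad
Load 2 — point force P=-7 kN at a=16/5 m (b=L-a=24/5):
  θ_2 = -Pa²/(2EI)  [x>a] = -(-7)·(16/5)²/(2·20000) = 28/15625 rad
Load 3 — applied couple M₀=7 kN·m at a=6 m (b=L-a=2):
  θ_3 = M₀x/EI  [x≤a] = 7·(24/5)/20000 = 21/12500 rad
Load 4 — point force P=9 kN at a=2 m (b=L-a=6):
  θ_4 = -Pa²/(2EI)  [x>a] = -9·2²/(2·20000) = -9/10000 rad
Superposition: θ = Σ θ_i = -39317/6250000 rad ≈ -0.006291 rad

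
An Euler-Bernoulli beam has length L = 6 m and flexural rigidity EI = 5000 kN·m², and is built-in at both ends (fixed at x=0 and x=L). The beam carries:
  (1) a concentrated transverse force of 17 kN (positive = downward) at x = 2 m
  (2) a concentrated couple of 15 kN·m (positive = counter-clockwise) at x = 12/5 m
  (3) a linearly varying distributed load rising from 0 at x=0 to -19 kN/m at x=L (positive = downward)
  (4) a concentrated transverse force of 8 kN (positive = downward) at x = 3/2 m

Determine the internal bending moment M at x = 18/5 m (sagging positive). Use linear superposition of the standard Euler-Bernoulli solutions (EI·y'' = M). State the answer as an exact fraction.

M(18/5) = -63917/4500 kN·m

Load 1 — point force P=17 kN at a=2 m (b=L-a=4):
  M_1 = Pa²(a+3b)(L-x)/L³ - Pa²b/L²  [x>a] = 17·2²·(2+3·4)·(6-(18/5))/6³ - 17·2²·4/6² = 136/45 kN·m
Load 2 — applied couple M₀=15 kN·m at a=12/5 m (b=L-a=18/5):
  M_2 = R_Ax - M_A - M₀  [x>a] with R_A=18/5, M_A=9/5 = (18/5)·(18/5) - (9/5) - 15 = -96/25 kN·m
Load 3 — triangular load w₀=-19 kN/m (0→w₀ over full span):
  M_3 = 3w₀Lx/20 - w₀L²/30 - w₀x³/(6L) = 3·(-19)·6·(18/5)/20 - (-19)·6²/30 - (-19)·(18/5)³/(6·6) = -1767/125 kN·m
Load 4 — point force P=8 kN at a=3/2 m (b=L-a=9/2):
  M_4 = Pa²(a+3b)(L-x)/L³ - Pa²b/L²  [x>a] = 8·(3/2)²·((3/2)+3·(9/2))·(6-(18/5))/6³ - 8·(3/2)²·(9/2)/6² = 3/4 kN·m
Superposition: M = Σ M_i = -63917/4500 kN·m ≈ -14.203778 kN·m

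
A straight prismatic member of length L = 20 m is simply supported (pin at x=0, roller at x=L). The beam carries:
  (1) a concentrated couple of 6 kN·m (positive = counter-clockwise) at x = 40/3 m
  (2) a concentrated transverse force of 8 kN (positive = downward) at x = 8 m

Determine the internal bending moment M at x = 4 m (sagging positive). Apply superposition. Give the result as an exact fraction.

Load 1 — applied couple M₀=6 kN·m at a=40/3 m (b=L-a=20/3):
  M_1 = M₀x/L  [x≤a] = 6·4/20 = 6/5 kN·m
Load 2 — point force P=8 kN at a=8 m (b=L-a=12):
  M_2 = Pbx/L  [x≤a] = 8·12·4/20 = 96/5 kN·m
Superposition: M = Σ M_i = 102/5 kN·m ≈ 20.400000 kN·m

M(4) = 102/5 kN·m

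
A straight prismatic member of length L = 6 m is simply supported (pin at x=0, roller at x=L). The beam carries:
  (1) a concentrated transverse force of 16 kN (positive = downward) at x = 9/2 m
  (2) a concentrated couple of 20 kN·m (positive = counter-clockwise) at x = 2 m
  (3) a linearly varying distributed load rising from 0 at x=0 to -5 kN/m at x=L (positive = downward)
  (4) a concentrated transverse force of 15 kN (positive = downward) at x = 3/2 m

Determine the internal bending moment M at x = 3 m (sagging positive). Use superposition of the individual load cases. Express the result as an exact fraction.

Load 1 — point force P=16 kN at a=9/2 m (b=L-a=3/2):
  M_1 = Pbx/L  [x≤a] = 16·(3/2)·3/6 = 12 kN·m
Load 2 — applied couple M₀=20 kN·m at a=2 m (b=L-a=4):
  M_2 = M₀x/L - M₀  [x>a] = 20·3/6 - 20 = -10 kN·m
Load 3 — triangular load w₀=-5 kN/m (0→w₀ over full span):
  M_3 = w₀Lx/6 - w₀x³/(6L) = (-5)·6·3/6 - (-5)·3³/(6·6) = -45/4 kN·m
Load 4 — point force P=15 kN at a=3/2 m (b=L-a=9/2):
  M_4 = Pa(L-x)/L  [x>a] = 15·(3/2)·(6-3)/6 = 45/4 kN·m
Superposition: M = Σ M_i = 2 kN·m ≈ 2.000000 kN·m

M(3) = 2 kN·m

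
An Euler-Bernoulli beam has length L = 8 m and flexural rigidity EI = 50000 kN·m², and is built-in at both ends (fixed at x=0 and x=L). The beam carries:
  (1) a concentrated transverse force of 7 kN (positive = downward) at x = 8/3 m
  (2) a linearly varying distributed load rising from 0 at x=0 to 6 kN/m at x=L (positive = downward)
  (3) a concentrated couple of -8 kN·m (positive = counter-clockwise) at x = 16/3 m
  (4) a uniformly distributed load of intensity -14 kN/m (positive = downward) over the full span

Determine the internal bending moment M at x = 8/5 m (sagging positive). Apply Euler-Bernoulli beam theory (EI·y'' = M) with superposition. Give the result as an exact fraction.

M(8/5) = 216/125 kN·m

Load 1 — point force P=7 kN at a=8/3 m (b=L-a=16/3):
  M_1 = Pb²(3a+b)x/L³ - Pab²/L²  [x≤a] = 7·(16/3)²·(3·(8/3)+(16/3))·(8/5)/8³ - 7·(8/3)·(16/3)²/8² = 0 kN·m
Load 2 — triangular load w₀=6 kN/m (0→w₀ over full span):
  M_2 = 3w₀Lx/20 - w₀L²/30 - w₀x³/(6L) = 3·6·8·(8/5)/20 - 6·8²/30 - 6·(8/5)³/(6·8) = -224/125 kN·m
Load 3 — applied couple M₀=-8 kN·m at a=16/3 m (b=L-a=8/3):
  M_3 = R_Ax - M_A  [x≤a] with R_A=-4/3, M_A=-8/3 = (-4/3)·(8/5) - (-8/3) = 8/15 kN·m
Load 4 — uniform load w=-14 kN/m over full span:
  M_4 = wLx/2 - wL²/12 - wx²/2 = (-14)·8·(8/5)/2 - (-14)·8²/12 - (-14)·(8/5)²/2 = 224/75 kN·m
Superposition: M = Σ M_i = 216/125 kN·m ≈ 1.728000 kN·m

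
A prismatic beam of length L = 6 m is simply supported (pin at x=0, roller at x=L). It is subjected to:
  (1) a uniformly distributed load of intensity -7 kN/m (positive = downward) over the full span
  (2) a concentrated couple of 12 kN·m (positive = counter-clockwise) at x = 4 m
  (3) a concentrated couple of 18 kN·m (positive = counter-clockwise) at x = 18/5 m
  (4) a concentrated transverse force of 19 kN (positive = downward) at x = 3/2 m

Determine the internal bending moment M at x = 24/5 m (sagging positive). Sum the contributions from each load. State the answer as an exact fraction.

M(24/5) = -1023/50 kN·m

Load 1 — uniform load w=-7 kN/m over full span:
  M_1 = wx(L-x)/2 = (-7)·(24/5)·(6-(24/5))/2 = -504/25 kN·m
Load 2 — applied couple M₀=12 kN·m at a=4 m (b=L-a=2):
  M_2 = M₀x/L - M₀  [x>a] = 12·(24/5)/6 - 12 = -12/5 kN·m
Load 3 — applied couple M₀=18 kN·m at a=18/5 m (b=L-a=12/5):
  M_3 = M₀x/L - M₀  [x>a] = 18·(24/5)/6 - 18 = -18/5 kN·m
Load 4 — point force P=19 kN at a=3/2 m (b=L-a=9/2):
  M_4 = Pa(L-x)/L  [x>a] = 19·(3/2)·(6-(24/5))/6 = 57/10 kN·m
Superposition: M = Σ M_i = -1023/50 kN·m ≈ -20.460000 kN·m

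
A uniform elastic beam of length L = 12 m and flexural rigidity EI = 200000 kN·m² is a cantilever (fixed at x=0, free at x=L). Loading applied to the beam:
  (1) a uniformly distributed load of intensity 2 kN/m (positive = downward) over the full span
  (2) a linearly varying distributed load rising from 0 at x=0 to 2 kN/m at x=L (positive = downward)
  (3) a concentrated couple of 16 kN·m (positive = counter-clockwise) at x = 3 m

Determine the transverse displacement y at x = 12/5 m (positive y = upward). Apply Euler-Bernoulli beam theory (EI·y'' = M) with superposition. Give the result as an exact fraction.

y(12/5) = -137952/48828125 m

Load 1 — uniform load w=2 kN/m over full span:
  y_1 = -wx²(x²-4Lx+6L²)/(24EI) = -2·(12/5)²·((12/5)²-4·12·(12/5)+6·12²)/(24·200000) = -3537/1953125 m
Load 2 — triangular load w₀=2 kN/m (0→w₀ over full span):
  y_2 = (w₀Lx³/12-w₀L²x²/6-w₀x⁵/(120L))/EI = (2·12·(12/5)³/12-2·12²·(12/5)²/6-2·(12/5)⁵/(120·12))/200000 = -60777/48828125 m
Load 3 — applied couple M₀=16 kN·m at a=3 m (b=L-a=9):
  y_3 = M₀x²/(2EI)  [x≤a] = 16·(12/5)²/(2·200000) = 18/78125 m
Superposition: y = Σ y_i = -137952/48828125 m ≈ -0.002825 m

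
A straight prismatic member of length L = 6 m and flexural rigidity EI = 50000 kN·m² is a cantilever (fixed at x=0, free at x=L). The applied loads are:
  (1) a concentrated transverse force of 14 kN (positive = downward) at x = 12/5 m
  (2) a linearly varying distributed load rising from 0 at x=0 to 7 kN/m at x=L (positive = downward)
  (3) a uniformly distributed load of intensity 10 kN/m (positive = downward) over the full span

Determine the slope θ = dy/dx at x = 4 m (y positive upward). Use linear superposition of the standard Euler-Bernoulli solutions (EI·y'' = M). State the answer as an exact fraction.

Load 1 — point force P=14 kN at a=12/5 m (b=L-a=18/5):
  θ_1 = -Pa²/(2EI)  [x>a] = -14·(12/5)²/(2·50000) = -63/78125 rad
Load 2 — triangular load w₀=7 kN/m (0→w₀ over full span):
  θ_2 = (w₀Lx²/4-w₀L²x/3-w₀x⁴/(24L))/EI = (7·6·4²/4-7·6²·4/3-7·4⁴/(24·6))/50000 = -203/56250 rad
Load 3 — uniform load w=10 kN/m over full span:
  θ_3 = -wx(x²-3Lx+3L²)/(6EI) = -10·4·(4²-3·6·4+3·6²)/(6·50000) = -13/1875 rad
Superposition: θ = Σ θ_i = -15959/1406250 rad ≈ -0.011349 rad

θ(4) = -15959/1406250 rad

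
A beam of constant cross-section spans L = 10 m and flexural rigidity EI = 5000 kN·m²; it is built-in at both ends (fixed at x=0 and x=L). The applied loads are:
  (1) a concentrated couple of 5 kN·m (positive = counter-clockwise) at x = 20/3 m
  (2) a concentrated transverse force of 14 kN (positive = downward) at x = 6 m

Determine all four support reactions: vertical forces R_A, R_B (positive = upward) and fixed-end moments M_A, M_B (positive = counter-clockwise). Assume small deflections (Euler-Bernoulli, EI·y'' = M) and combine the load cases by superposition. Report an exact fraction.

R_A = 2098/375 kN, M_A = 1133/75 kN·m, R_B = 3152/375 kN, M_B = -504/25 kN·m

Load 1 — applied couple M₀=5 kN·m at a=20/3 m (b=L-a=10/3):
  R_A = 6M₀ab/L³ = 6·5·(20/3)·(10/3)/10³ = 2/3 kN
  M_A = M₀b(2a-b)/L² = 5·(10/3)·(2·(20/3)-(10/3))/10² = 5/3 kN·m
  R_B = -6M₀ab/L³ = -6·5·(20/3)·(10/3)/10³ = -2/3 kN
  M_B = M₀a(2b-a)/L² = 5·(20/3)·(2·(10/3)-(20/3))/10² = 0 kN·m
Load 2 — point force P=14 kN at a=6 m (b=L-a=4):
  R_A = Pb²(3a+b)/L³ = 14·4²·(3·6+4)/10³ = 616/125 kN
  M_A = Pab²/L² = 14·6·4²/10² = 336/25 kN·m
  R_B = Pa²(a+3b)/L³ = 14·6²·(6+3·4)/10³ = 1134/125 kN
  M_B = -Pa²b/L² = -14·6²·4/10² = -504/25 kN·m
Superposition: R_A = 2098/375 kN, M_A = 1133/75 kN·m, R_B = 3152/375 kN, M_B = -504/25 kN·m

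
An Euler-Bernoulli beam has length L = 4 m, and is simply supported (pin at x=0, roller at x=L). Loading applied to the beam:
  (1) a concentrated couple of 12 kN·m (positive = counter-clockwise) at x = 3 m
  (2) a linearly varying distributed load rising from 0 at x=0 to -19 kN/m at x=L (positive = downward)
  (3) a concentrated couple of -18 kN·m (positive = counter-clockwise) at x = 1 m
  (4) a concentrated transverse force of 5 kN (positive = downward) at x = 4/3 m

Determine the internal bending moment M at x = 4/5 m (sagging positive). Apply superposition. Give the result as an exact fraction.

M(4/5) = -3098/375 kN·m

Load 1 — applied couple M₀=12 kN·m at a=3 m (b=L-a=1):
  M_1 = M₀x/L  [x≤a] = 12·(4/5)/4 = 12/5 kN·m
Load 2 — triangular load w₀=-19 kN/m (0→w₀ over full span):
  M_2 = w₀Lx/6 - w₀x³/(6L) = (-19)·4·(4/5)/6 - (-19)·(4/5)³/(6·4) = -1216/125 kN·m
Load 3 — applied couple M₀=-18 kN·m at a=1 m (b=L-a=3):
  M_3 = M₀x/L  [x≤a] = (-18)·(4/5)/4 = -18/5 kN·m
Load 4 — point force P=5 kN at a=4/3 m (b=L-a=8/3):
  M_4 = Pbx/L  [x≤a] = 5·(8/3)·(4/5)/4 = 8/3 kN·m
Superposition: M = Σ M_i = -3098/375 kN·m ≈ -8.261333 kN·m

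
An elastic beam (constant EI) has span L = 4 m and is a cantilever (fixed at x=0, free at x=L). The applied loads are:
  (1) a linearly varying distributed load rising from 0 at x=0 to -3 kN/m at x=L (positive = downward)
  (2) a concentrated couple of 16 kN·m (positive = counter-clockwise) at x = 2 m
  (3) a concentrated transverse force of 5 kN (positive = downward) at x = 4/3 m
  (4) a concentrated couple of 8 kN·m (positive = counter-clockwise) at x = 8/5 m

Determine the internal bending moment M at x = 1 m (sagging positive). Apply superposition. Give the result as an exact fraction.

Load 1 — triangular load w₀=-3 kN/m (0→w₀ over full span):
  M_1 = w₀Lx/2 - w₀L²/3 - w₀x³/(6L) = (-3)·4·1/2 - (-3)·4²/3 - (-3)·1³/(6·4) = 81/8 kN·m
Load 2 — applied couple M₀=16 kN·m at a=2 m (b=L-a=2):
  M_2 = M₀  [x≤a] = 16 = 16 kN·m
Load 3 — point force P=5 kN at a=4/3 m (b=L-a=8/3):
  M_3 = -P(a-x)  [x≤a] = -5·((4/3)-1) = -5/3 kN·m
Load 4 — applied couple M₀=8 kN·m at a=8/5 m (b=L-a=12/5):
  M_4 = M₀  [x≤a] = 8 = 8 kN·m
Superposition: M = Σ M_i = 779/24 kN·m ≈ 32.458333 kN·m

M(1) = 779/24 kN·m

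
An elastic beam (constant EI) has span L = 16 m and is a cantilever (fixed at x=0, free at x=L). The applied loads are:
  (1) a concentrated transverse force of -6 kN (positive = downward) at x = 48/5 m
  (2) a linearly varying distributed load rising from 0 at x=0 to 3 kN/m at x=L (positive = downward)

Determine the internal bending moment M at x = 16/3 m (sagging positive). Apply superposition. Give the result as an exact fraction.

M(16/3) = -14464/135 kN·m

Load 1 — point force P=-6 kN at a=48/5 m (b=L-a=32/5):
  M_1 = -P(a-x)  [x≤a] = -(-6)·((48/5)-(16/3)) = 128/5 kN·m
Load 2 — triangular load w₀=3 kN/m (0→w₀ over full span):
  M_2 = w₀Lx/2 - w₀L²/3 - w₀x³/(6L) = 3·16·(16/3)/2 - 3·16²/3 - 3·(16/3)³/(6·16) = -3584/27 kN·m
Superposition: M = Σ M_i = -14464/135 kN·m ≈ -107.140741 kN·m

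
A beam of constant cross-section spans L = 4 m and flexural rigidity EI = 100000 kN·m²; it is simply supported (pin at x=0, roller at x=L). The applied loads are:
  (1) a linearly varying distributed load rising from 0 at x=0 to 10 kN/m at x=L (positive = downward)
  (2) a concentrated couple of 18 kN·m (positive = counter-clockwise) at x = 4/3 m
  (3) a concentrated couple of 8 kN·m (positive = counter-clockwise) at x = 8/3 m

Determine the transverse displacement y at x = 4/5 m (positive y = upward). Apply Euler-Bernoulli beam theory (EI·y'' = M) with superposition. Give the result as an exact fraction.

y(4/5) = -7456/87890625 m

Load 1 — triangular load w₀=10 kN/m (0→w₀ over full span):
  y_1 = -w₀x(7L⁴-10L²x²+3x⁴)/(360LEI) = -10·(4/5)·(7·4⁴-10·4²·(4/5)²+3·(4/5)⁴)/(360·4·100000) = -2752/29296875 m
Load 2 — applied couple M₀=18 kN·m at a=4/3 m (b=L-a=8/3):
  y_2 = (M₀x³/(6L)+C₁x)/EI  [x≤a] with C₁=M₀(3b²-L²)/(6L)=4 = (18·(4/5)³/(6·4)+4·(4/5))/100000 = 14/390625 m
Load 3 — applied couple M₀=8 kN·m at a=8/3 m (b=L-a=4/3):
  y_3 = (M₀x³/(6L)+C₁x)/EI  [x≤a] with C₁=M₀(3b²-L²)/(6L)=-32/9 = (8·(4/5)³/(6·4)+(-32/9)·(4/5))/100000 = -94/3515625 m
Superposition: y = Σ y_i = -7456/87890625 m ≈ -0.000085 m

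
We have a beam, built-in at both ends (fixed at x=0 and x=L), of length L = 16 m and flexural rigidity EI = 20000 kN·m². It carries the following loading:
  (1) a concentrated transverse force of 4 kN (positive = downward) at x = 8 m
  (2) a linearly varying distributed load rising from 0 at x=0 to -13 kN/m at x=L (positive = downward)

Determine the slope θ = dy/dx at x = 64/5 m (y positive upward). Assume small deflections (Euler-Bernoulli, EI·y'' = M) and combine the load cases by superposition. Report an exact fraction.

Load 1 — point force P=4 kN at a=8 m (b=L-a=8):
  θ_1 = Pa²(L-x)(2bL-(3b+a)(L-x))/(2L³EI)  [x>a] = 4·8²·(16-(64/5))·(2·8·16-(3·8+8)·(16-(64/5)))/(2·16³·20000) = 12/15625 rad
Load 2 — triangular load w₀=-13 kN/m (0→w₀ over full span):
  θ_2 = -w₀(2x(L-x)(L-2x)(x+2L)+x²(L-x)²)/(120LEI) = -(-13)·(2·(64/5)·(16-(64/5))·(16-2·(64/5))·((64/5)+2·16)+(64/5)²·(16-(64/5))²)/(120·16·20000) = -13312/1171875 rad
Superposition: θ = Σ θ_i = -12412/1171875 rad ≈ -0.010592 rad

θ(64/5) = -12412/1171875 rad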